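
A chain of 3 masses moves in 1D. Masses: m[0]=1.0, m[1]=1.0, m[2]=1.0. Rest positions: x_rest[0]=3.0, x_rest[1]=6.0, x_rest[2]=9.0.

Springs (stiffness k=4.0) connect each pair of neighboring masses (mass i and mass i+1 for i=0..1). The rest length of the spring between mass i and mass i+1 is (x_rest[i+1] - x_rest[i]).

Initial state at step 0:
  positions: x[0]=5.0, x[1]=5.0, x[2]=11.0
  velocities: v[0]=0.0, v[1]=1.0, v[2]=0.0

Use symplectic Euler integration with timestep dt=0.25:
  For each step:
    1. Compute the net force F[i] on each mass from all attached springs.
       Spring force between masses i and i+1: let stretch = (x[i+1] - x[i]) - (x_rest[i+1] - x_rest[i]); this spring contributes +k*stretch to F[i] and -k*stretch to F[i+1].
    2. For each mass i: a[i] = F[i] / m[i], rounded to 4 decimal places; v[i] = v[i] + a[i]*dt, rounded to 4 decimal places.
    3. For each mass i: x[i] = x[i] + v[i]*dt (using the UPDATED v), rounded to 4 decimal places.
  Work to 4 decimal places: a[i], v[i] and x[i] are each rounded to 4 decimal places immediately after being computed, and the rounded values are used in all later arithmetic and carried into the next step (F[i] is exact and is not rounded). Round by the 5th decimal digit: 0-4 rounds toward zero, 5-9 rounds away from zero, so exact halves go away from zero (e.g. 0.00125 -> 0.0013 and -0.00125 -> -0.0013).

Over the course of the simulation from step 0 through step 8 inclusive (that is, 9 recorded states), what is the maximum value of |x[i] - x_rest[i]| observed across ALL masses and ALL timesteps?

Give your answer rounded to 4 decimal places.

Answer: 3.5625

Derivation:
Step 0: x=[5.0000 5.0000 11.0000] v=[0.0000 1.0000 0.0000]
Step 1: x=[4.2500 6.7500 10.2500] v=[-3.0000 7.0000 -3.0000]
Step 2: x=[3.3750 8.7500 9.3750] v=[-3.5000 8.0000 -3.5000]
Step 3: x=[3.0938 9.5625 9.0938] v=[-1.1250 3.2500 -1.1250]
Step 4: x=[3.6797 8.6407 9.6797] v=[2.3437 -3.6874 2.3437]
Step 5: x=[4.7559 6.7384 10.7559] v=[4.3047 -7.6094 4.3047]
Step 6: x=[5.5777 5.3448 11.5777] v=[3.2872 -5.5744 3.2872]
Step 7: x=[5.5913 5.5677 11.5913] v=[0.0543 0.8914 0.0543]
Step 8: x=[4.8490 7.3024 10.8490] v=[-2.9693 6.9386 -2.9693]
Max displacement = 3.5625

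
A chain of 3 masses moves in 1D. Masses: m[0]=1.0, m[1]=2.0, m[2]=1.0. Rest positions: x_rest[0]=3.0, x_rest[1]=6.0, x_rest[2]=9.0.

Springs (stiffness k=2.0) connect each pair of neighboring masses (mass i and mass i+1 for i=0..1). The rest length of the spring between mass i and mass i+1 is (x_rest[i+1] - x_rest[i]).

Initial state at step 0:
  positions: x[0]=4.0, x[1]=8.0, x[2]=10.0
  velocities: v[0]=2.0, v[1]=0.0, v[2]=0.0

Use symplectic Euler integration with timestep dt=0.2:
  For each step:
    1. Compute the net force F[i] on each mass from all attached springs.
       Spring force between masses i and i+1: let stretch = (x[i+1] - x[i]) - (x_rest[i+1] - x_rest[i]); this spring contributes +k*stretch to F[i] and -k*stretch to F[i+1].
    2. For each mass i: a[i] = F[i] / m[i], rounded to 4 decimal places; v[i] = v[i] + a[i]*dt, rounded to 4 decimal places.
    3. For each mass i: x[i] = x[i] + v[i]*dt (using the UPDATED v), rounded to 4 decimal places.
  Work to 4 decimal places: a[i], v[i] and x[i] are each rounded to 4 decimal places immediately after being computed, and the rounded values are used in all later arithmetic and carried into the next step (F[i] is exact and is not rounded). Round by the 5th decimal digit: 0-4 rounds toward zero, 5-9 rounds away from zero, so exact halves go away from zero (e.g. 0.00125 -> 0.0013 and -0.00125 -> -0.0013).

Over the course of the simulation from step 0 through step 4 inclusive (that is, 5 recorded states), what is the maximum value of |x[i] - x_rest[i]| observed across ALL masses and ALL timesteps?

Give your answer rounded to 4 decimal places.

Step 0: x=[4.0000 8.0000 10.0000] v=[2.0000 0.0000 0.0000]
Step 1: x=[4.4800 7.9200 10.0800] v=[2.4000 -0.4000 0.4000]
Step 2: x=[4.9952 7.7888 10.2272] v=[2.5760 -0.6560 0.7360]
Step 3: x=[5.4939 7.6434 10.4193] v=[2.4934 -0.7270 0.9606]
Step 4: x=[5.9245 7.5231 10.6293] v=[2.1532 -0.6017 1.0502]
Max displacement = 2.9245

Answer: 2.9245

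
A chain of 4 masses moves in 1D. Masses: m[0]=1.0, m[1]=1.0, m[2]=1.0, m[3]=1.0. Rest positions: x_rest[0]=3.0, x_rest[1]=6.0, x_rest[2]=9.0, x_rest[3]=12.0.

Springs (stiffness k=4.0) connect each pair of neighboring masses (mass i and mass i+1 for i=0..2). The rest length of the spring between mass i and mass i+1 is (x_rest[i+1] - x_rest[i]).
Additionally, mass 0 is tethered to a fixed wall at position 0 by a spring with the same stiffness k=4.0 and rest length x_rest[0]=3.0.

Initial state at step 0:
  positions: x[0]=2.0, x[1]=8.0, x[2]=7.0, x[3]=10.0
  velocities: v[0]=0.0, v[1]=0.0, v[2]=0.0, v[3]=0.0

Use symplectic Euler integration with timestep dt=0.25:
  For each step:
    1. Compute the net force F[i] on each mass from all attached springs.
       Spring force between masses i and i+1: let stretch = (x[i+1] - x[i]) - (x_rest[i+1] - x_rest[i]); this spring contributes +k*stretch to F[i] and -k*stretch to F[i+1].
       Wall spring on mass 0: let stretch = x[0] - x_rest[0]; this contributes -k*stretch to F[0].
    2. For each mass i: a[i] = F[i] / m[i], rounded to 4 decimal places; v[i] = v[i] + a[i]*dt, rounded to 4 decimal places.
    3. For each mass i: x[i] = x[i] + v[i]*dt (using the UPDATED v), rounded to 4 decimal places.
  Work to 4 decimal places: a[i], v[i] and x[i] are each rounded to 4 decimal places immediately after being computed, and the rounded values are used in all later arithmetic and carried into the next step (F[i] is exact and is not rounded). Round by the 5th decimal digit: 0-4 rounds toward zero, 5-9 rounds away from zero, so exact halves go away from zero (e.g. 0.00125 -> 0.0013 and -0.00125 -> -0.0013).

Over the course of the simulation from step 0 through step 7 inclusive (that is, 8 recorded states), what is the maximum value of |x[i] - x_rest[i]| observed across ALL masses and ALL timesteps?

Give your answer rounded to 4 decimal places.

Step 0: x=[2.0000 8.0000 7.0000 10.0000] v=[0.0000 0.0000 0.0000 0.0000]
Step 1: x=[3.0000 6.2500 8.0000 10.0000] v=[4.0000 -7.0000 4.0000 0.0000]
Step 2: x=[4.0625 4.1250 9.0625 10.2500] v=[4.2500 -8.5000 4.2500 1.0000]
Step 3: x=[4.1250 3.2188 9.1875 10.9531] v=[0.2500 -3.6250 0.5000 2.8125]
Step 4: x=[2.9297 4.0313 8.2617 11.9648] v=[-4.7812 3.2499 -3.7031 4.0469]
Step 5: x=[1.2774 5.6260 7.2041 12.8008] v=[-6.6093 6.3787 -4.2304 3.3438]
Step 6: x=[0.3929 6.5281 7.1512 12.9876] v=[-3.5381 3.6082 -0.2118 0.7471]
Step 7: x=[0.9440 6.0521 8.4016 12.4653] v=[2.2042 -1.9039 5.0015 -2.0893]
Max displacement = 2.7812

Answer: 2.7812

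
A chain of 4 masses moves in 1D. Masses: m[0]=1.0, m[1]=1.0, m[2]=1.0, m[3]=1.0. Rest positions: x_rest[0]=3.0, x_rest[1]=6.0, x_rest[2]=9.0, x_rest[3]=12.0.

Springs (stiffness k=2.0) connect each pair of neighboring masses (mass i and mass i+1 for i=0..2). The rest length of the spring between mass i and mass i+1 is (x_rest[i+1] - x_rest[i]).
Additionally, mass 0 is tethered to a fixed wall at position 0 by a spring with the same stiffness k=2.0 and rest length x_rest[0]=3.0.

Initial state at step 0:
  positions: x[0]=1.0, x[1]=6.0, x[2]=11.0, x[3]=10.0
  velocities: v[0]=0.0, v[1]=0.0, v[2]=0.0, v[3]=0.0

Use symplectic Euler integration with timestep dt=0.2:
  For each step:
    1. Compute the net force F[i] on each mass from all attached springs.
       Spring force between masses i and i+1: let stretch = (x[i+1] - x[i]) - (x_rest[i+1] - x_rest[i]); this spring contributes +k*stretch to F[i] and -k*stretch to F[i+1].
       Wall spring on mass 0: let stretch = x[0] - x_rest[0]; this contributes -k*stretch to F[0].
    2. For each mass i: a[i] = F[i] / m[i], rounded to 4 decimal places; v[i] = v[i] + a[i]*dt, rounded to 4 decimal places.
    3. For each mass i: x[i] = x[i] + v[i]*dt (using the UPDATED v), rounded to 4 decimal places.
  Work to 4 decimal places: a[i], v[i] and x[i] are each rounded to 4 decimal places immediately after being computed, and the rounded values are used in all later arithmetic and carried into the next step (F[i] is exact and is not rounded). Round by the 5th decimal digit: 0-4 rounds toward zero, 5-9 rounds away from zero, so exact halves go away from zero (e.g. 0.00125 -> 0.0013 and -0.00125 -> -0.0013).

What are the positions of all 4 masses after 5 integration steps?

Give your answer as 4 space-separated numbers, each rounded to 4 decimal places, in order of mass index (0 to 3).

Step 0: x=[1.0000 6.0000 11.0000 10.0000] v=[0.0000 0.0000 0.0000 0.0000]
Step 1: x=[1.3200 6.0000 10.5200 10.3200] v=[1.6000 0.0000 -2.4000 1.6000]
Step 2: x=[1.9088 5.9872 9.6624 10.8960] v=[2.9440 -0.0640 -4.2880 2.8800]
Step 3: x=[2.6712 5.9421 8.6095 11.6133] v=[3.8118 -0.2253 -5.2646 3.5866]
Step 4: x=[3.4815 5.8488 7.5835 12.3303] v=[4.0517 -0.4667 -5.1300 3.5851]
Step 5: x=[4.2027 5.7049 6.7985 12.9076] v=[3.6060 -0.7197 -3.9252 2.8864]

Answer: 4.2027 5.7049 6.7985 12.9076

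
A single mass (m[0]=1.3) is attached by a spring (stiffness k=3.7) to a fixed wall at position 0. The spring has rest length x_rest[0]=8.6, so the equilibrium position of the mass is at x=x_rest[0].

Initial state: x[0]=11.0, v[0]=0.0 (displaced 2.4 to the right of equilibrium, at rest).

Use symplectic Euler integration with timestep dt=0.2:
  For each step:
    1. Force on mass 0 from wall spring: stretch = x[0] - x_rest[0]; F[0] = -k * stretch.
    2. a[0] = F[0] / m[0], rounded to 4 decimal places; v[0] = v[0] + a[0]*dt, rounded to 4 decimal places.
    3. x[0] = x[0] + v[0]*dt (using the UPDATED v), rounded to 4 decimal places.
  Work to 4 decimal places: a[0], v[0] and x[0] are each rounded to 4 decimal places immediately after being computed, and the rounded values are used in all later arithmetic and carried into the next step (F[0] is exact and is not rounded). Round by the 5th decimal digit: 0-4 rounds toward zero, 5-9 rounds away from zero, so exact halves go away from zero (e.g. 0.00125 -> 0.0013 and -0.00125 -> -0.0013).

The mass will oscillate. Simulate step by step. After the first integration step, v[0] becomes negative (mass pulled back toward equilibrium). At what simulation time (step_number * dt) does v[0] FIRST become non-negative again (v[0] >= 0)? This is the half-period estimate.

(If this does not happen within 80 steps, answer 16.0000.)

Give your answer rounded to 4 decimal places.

Step 0: x=[11.0000] v=[0.0000]
Step 1: x=[10.7268] v=[-1.3662]
Step 2: x=[10.2114] v=[-2.5768]
Step 3: x=[9.5126] v=[-3.4941]
Step 4: x=[8.7099] v=[-4.0136]
Step 5: x=[7.8947] v=[-4.0762]
Step 6: x=[7.1598] v=[-3.6747]
Step 7: x=[6.5888] v=[-2.8549]
Step 8: x=[6.2468] v=[-1.7101]
Step 9: x=[6.1727] v=[-0.3706]
Step 10: x=[6.3749] v=[1.0111]
First v>=0 after going negative at step 10, time=2.0000

Answer: 2.0000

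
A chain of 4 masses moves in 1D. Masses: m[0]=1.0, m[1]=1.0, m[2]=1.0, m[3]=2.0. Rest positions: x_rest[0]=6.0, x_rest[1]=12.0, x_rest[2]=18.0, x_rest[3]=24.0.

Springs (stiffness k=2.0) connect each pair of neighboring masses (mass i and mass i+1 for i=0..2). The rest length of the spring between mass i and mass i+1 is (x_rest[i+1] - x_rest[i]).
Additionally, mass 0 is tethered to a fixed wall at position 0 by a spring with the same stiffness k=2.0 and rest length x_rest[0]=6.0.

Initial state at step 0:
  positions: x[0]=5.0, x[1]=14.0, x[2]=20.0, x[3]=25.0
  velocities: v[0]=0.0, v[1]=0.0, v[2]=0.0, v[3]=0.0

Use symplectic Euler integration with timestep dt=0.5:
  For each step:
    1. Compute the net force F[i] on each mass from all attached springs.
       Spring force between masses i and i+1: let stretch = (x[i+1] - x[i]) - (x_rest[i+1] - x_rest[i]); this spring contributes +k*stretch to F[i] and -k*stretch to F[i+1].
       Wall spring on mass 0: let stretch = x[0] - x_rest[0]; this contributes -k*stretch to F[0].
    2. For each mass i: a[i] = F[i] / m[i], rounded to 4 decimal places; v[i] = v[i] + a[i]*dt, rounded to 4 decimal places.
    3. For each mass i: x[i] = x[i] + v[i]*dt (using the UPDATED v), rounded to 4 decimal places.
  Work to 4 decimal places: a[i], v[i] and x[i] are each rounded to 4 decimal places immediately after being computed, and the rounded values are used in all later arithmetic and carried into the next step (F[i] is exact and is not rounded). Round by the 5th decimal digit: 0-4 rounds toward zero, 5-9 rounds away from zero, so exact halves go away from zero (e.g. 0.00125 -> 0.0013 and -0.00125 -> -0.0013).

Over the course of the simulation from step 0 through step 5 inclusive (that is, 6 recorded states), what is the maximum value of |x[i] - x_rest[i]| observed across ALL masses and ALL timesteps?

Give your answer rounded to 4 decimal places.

Answer: 2.2500

Derivation:
Step 0: x=[5.0000 14.0000 20.0000 25.0000] v=[0.0000 0.0000 0.0000 0.0000]
Step 1: x=[7.0000 12.5000 19.5000 25.2500] v=[4.0000 -3.0000 -1.0000 0.5000]
Step 2: x=[8.2500 11.7500 18.3750 25.5625] v=[2.5000 -1.5000 -2.2500 0.6250]
Step 3: x=[7.1250 12.5625 17.5313 25.5782] v=[-2.2500 1.6250 -1.6875 0.0313]
Step 4: x=[5.1563 13.1407 18.2266 25.0821] v=[-3.9375 1.1563 1.3906 -0.9922]
Step 5: x=[4.6016 12.2696 19.8067 24.3721] v=[-1.1094 -1.7422 3.1602 -1.4200]
Max displacement = 2.2500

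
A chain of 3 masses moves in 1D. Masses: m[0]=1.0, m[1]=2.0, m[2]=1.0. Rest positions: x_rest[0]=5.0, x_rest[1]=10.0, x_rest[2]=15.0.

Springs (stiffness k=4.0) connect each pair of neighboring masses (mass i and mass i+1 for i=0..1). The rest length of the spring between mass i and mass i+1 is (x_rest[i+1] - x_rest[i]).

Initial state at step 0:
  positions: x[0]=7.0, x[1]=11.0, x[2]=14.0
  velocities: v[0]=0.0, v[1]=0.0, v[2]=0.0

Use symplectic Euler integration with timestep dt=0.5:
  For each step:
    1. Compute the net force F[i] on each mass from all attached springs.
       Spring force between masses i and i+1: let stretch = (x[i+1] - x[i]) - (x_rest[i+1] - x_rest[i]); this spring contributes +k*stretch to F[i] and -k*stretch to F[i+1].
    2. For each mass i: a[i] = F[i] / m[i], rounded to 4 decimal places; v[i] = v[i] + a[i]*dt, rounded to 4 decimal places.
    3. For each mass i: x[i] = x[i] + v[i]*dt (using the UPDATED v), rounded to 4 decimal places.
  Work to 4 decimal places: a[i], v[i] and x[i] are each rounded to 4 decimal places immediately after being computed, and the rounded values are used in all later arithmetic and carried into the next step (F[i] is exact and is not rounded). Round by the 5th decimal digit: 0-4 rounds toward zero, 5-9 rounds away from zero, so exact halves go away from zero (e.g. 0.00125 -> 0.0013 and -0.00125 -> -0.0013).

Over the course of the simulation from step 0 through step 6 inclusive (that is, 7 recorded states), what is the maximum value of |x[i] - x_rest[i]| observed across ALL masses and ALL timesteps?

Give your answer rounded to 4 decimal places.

Answer: 2.5000

Derivation:
Step 0: x=[7.0000 11.0000 14.0000] v=[0.0000 0.0000 0.0000]
Step 1: x=[6.0000 10.5000 16.0000] v=[-2.0000 -1.0000 4.0000]
Step 2: x=[4.5000 10.5000 17.5000] v=[-3.0000 0.0000 3.0000]
Step 3: x=[4.0000 11.0000 17.0000] v=[-1.0000 1.0000 -1.0000]
Step 4: x=[5.5000 11.0000 15.5000] v=[3.0000 0.0000 -3.0000]
Step 5: x=[7.5000 10.5000 14.5000] v=[4.0000 -1.0000 -2.0000]
Step 6: x=[7.5000 10.5000 14.5000] v=[0.0000 0.0000 0.0000]
Max displacement = 2.5000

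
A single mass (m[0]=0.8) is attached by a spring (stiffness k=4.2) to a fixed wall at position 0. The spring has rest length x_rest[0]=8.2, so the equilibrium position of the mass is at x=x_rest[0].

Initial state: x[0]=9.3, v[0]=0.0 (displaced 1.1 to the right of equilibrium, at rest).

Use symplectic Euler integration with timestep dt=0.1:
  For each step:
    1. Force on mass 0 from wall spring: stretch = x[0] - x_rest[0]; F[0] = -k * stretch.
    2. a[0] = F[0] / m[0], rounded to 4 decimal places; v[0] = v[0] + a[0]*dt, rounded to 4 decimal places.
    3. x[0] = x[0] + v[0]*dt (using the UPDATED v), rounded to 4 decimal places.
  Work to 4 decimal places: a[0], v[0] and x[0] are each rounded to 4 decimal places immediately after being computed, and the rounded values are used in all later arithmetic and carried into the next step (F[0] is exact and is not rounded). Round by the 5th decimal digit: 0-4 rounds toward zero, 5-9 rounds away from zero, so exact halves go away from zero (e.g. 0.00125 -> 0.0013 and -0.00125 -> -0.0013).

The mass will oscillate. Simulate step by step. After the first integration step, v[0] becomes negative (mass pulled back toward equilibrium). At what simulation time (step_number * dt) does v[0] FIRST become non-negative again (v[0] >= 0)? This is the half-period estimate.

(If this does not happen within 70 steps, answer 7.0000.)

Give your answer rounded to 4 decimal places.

Step 0: x=[9.3000] v=[0.0000]
Step 1: x=[9.2423] v=[-0.5775]
Step 2: x=[9.1298] v=[-1.1247]
Step 3: x=[8.9685] v=[-1.6129]
Step 4: x=[8.7669] v=[-2.0164]
Step 5: x=[8.5355] v=[-2.3140]
Step 6: x=[8.2865] v=[-2.4901]
Step 7: x=[8.0330] v=[-2.5355]
Step 8: x=[7.7882] v=[-2.4478]
Step 9: x=[7.5650] v=[-2.2316]
Step 10: x=[7.3752] v=[-1.8982]
Step 11: x=[7.2287] v=[-1.4652]
Step 12: x=[7.1332] v=[-0.9553]
Step 13: x=[7.0937] v=[-0.3952]
Step 14: x=[7.1123] v=[0.1856]
First v>=0 after going negative at step 14, time=1.4000

Answer: 1.4000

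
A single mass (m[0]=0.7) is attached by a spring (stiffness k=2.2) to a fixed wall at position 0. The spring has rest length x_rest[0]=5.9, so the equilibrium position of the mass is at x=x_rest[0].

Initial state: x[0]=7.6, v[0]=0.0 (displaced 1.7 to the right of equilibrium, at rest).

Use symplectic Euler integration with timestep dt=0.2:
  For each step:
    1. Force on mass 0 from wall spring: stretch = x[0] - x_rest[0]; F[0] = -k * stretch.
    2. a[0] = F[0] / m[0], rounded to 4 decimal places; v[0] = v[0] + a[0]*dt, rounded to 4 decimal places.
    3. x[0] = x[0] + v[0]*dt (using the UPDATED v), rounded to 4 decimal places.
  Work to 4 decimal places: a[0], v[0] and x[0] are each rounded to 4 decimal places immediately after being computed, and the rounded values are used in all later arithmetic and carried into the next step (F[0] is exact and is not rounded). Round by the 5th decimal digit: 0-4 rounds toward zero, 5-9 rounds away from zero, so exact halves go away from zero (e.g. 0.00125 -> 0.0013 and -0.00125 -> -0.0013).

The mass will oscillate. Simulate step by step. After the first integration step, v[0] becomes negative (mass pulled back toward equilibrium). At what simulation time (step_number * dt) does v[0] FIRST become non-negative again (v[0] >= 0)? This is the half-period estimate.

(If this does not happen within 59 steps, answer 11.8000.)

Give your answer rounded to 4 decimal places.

Step 0: x=[7.6000] v=[0.0000]
Step 1: x=[7.3863] v=[-1.0686]
Step 2: x=[6.9857] v=[-2.0028]
Step 3: x=[6.4487] v=[-2.6852]
Step 4: x=[5.8427] v=[-3.0301]
Step 5: x=[5.2439] v=[-2.9941]
Step 6: x=[4.7276] v=[-2.5817]
Step 7: x=[4.3586] v=[-1.8448]
Step 8: x=[4.1834] v=[-0.8759]
Step 9: x=[4.2240] v=[0.2031]
First v>=0 after going negative at step 9, time=1.8000

Answer: 1.8000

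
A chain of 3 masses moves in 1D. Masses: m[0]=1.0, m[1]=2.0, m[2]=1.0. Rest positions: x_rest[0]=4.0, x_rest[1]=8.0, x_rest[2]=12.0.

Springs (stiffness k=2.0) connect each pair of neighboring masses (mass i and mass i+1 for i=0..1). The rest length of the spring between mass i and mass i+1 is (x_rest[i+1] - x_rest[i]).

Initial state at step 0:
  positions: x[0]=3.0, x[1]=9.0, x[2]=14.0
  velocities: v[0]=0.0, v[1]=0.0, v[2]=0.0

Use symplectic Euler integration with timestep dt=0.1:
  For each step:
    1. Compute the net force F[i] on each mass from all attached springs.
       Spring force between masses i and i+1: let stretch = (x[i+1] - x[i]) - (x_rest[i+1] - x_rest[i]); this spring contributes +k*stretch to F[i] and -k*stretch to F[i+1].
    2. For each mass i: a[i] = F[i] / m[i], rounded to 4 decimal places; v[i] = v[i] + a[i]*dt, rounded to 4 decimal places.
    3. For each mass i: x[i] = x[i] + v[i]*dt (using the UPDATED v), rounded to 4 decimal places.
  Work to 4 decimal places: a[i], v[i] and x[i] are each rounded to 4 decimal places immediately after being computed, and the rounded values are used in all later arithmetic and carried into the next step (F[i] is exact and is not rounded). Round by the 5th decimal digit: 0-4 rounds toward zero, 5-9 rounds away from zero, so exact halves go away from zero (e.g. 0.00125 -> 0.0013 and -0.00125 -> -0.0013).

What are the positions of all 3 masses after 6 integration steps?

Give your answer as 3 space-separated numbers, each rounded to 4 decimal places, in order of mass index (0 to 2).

Step 0: x=[3.0000 9.0000 14.0000] v=[0.0000 0.0000 0.0000]
Step 1: x=[3.0400 8.9900 13.9800] v=[0.4000 -0.1000 -0.2000]
Step 2: x=[3.1190 8.9704 13.9402] v=[0.7900 -0.1960 -0.3980]
Step 3: x=[3.2350 8.9420 13.8810] v=[1.1603 -0.2842 -0.5920]
Step 4: x=[3.3852 8.9059 13.8030] v=[1.5017 -0.3610 -0.7798]
Step 5: x=[3.5658 8.8636 13.7071] v=[1.8058 -0.4234 -0.9592]
Step 6: x=[3.7723 8.8167 13.5943] v=[2.0654 -0.4688 -1.1279]

Answer: 3.7723 8.8167 13.5943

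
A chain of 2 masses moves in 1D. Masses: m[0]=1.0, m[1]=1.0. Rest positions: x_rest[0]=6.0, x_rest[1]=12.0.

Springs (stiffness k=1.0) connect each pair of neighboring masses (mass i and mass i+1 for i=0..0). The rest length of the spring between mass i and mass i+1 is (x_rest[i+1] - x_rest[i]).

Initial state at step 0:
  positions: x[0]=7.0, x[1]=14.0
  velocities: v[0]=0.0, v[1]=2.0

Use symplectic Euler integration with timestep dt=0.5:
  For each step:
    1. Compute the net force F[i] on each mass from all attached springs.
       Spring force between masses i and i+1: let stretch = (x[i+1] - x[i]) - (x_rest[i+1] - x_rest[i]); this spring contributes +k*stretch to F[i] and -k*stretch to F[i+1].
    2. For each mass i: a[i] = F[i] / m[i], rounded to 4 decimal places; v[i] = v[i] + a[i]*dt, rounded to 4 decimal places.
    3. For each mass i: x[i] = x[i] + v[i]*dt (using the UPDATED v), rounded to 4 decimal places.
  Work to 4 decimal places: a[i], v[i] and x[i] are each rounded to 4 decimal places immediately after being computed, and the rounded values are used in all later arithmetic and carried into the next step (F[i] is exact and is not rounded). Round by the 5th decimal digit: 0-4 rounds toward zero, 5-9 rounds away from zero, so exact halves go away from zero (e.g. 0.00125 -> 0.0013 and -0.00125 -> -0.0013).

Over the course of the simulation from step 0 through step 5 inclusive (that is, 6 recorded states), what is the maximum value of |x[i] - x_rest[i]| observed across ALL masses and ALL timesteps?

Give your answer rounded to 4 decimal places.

Step 0: x=[7.0000 14.0000] v=[0.0000 2.0000]
Step 1: x=[7.2500 14.7500] v=[0.5000 1.5000]
Step 2: x=[7.8750 15.1250] v=[1.2500 0.7500]
Step 3: x=[8.8125 15.1875] v=[1.8750 0.1250]
Step 4: x=[9.8438 15.1563] v=[2.0625 -0.0625]
Step 5: x=[10.7032 15.2970] v=[1.7188 0.2813]
Max displacement = 4.7032

Answer: 4.7032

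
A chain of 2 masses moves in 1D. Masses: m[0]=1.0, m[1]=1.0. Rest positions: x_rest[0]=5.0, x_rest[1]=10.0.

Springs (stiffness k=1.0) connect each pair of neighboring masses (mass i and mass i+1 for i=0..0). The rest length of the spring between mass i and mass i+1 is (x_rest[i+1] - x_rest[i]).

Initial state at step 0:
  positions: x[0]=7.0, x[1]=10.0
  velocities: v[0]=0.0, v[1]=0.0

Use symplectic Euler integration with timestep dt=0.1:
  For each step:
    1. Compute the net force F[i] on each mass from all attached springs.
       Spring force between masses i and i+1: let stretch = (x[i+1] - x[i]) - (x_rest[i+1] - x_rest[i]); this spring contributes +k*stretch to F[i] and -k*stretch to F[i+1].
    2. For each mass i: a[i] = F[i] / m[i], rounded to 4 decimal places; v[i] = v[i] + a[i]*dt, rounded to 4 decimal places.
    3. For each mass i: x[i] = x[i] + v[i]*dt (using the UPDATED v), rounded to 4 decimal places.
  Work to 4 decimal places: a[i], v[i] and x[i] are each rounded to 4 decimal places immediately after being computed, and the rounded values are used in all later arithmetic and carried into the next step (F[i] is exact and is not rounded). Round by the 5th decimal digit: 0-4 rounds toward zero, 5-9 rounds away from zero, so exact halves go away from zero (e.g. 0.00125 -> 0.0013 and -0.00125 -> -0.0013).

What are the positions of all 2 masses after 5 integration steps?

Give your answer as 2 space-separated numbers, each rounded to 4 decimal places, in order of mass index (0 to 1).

Answer: 6.7138 10.2863

Derivation:
Step 0: x=[7.0000 10.0000] v=[0.0000 0.0000]
Step 1: x=[6.9800 10.0200] v=[-0.2000 0.2000]
Step 2: x=[6.9404 10.0596] v=[-0.3960 0.3960]
Step 3: x=[6.8820 10.1180] v=[-0.5841 0.5841]
Step 4: x=[6.8060 10.1941] v=[-0.7605 0.7605]
Step 5: x=[6.7138 10.2863] v=[-0.9217 0.9217]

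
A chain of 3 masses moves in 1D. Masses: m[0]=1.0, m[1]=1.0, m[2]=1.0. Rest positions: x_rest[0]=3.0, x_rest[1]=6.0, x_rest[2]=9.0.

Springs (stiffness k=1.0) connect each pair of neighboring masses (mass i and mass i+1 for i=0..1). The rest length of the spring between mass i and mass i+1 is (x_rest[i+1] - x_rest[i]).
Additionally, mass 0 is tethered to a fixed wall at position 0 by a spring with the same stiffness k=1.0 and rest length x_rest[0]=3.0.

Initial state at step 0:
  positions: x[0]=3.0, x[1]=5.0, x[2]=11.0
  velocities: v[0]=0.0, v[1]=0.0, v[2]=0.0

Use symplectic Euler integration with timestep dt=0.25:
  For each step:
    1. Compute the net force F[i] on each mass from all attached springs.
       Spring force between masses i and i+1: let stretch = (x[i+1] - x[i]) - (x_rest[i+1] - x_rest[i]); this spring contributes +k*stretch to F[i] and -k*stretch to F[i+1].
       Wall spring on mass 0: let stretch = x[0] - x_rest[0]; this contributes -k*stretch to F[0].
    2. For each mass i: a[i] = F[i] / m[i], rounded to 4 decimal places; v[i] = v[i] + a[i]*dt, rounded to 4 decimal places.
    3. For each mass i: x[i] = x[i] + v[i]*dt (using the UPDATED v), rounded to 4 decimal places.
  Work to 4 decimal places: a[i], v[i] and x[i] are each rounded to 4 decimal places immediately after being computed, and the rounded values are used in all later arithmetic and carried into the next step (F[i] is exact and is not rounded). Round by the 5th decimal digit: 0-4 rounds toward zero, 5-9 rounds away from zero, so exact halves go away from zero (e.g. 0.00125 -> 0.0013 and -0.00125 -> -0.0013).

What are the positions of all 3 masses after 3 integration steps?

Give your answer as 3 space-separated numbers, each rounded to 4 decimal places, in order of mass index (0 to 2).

Answer: 2.7363 6.2747 10.0071

Derivation:
Step 0: x=[3.0000 5.0000 11.0000] v=[0.0000 0.0000 0.0000]
Step 1: x=[2.9375 5.2500 10.8125] v=[-0.2500 1.0000 -0.7500]
Step 2: x=[2.8359 5.7031 10.4649] v=[-0.4063 1.8125 -1.3906]
Step 3: x=[2.7363 6.2747 10.0071] v=[-0.3985 2.2862 -1.8311]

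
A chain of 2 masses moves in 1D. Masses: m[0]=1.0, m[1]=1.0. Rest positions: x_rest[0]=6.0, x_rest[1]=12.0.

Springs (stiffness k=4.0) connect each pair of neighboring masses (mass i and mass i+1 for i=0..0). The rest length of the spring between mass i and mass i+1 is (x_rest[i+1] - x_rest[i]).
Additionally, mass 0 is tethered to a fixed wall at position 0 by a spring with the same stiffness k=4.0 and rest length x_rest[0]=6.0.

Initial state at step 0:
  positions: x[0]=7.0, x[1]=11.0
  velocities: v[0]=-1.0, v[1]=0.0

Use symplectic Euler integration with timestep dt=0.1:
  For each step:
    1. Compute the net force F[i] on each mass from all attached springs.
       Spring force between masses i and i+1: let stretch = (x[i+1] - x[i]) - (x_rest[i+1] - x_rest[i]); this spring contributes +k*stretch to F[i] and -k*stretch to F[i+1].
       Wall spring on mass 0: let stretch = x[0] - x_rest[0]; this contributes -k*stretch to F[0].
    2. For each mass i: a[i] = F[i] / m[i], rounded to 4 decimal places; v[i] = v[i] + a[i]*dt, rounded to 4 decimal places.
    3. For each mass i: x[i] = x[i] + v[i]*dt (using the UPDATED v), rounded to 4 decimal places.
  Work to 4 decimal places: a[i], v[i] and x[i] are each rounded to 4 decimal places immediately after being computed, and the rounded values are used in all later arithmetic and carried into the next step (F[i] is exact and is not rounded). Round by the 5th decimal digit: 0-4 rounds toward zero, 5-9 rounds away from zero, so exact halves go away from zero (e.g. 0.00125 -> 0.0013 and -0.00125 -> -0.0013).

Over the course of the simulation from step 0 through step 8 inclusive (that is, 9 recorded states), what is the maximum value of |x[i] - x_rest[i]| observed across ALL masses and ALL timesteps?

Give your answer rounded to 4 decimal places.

Step 0: x=[7.0000 11.0000] v=[-1.0000 0.0000]
Step 1: x=[6.7800 11.0800] v=[-2.2000 0.8000]
Step 2: x=[6.4608 11.2280] v=[-3.1920 1.4800]
Step 3: x=[6.0739 11.4253] v=[-3.8694 1.9731]
Step 4: x=[5.6581 11.6486] v=[-4.1584 2.2325]
Step 5: x=[5.2556 11.8722] v=[-4.0254 2.2363]
Step 6: x=[4.9075 12.0712] v=[-3.4810 1.9897]
Step 7: x=[4.6497 12.2236] v=[-2.5785 1.5242]
Step 8: x=[4.5088 12.3131] v=[-1.4088 0.8946]
Max displacement = 1.4912

Answer: 1.4912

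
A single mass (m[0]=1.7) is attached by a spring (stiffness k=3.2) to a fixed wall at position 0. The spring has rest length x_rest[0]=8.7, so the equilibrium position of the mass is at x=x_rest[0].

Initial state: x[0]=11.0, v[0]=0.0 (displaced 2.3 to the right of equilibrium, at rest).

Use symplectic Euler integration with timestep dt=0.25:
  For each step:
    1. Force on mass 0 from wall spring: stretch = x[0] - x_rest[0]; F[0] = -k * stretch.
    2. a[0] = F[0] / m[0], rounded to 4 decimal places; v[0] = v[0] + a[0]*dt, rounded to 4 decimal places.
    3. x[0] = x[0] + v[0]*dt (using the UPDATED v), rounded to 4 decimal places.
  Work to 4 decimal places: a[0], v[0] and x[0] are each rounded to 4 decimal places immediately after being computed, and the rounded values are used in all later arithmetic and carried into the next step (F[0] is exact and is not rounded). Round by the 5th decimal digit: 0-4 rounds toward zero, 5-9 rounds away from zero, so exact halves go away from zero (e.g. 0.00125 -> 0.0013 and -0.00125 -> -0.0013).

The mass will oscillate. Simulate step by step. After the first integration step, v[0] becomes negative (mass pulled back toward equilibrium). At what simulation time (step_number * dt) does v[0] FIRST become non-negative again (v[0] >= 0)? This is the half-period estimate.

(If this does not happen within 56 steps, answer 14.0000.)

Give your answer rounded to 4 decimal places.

Step 0: x=[11.0000] v=[0.0000]
Step 1: x=[10.7294] v=[-1.0824]
Step 2: x=[10.2201] v=[-2.0374]
Step 3: x=[9.5319] v=[-2.7528]
Step 4: x=[8.7458] v=[-3.1443]
Step 5: x=[7.9543] v=[-3.1659]
Step 6: x=[7.2506] v=[-2.8150]
Step 7: x=[6.7174] v=[-2.1329]
Step 8: x=[6.4174] v=[-1.1999]
Step 9: x=[6.3860] v=[-0.1257]
Step 10: x=[6.6268] v=[0.9633]
First v>=0 after going negative at step 10, time=2.5000

Answer: 2.5000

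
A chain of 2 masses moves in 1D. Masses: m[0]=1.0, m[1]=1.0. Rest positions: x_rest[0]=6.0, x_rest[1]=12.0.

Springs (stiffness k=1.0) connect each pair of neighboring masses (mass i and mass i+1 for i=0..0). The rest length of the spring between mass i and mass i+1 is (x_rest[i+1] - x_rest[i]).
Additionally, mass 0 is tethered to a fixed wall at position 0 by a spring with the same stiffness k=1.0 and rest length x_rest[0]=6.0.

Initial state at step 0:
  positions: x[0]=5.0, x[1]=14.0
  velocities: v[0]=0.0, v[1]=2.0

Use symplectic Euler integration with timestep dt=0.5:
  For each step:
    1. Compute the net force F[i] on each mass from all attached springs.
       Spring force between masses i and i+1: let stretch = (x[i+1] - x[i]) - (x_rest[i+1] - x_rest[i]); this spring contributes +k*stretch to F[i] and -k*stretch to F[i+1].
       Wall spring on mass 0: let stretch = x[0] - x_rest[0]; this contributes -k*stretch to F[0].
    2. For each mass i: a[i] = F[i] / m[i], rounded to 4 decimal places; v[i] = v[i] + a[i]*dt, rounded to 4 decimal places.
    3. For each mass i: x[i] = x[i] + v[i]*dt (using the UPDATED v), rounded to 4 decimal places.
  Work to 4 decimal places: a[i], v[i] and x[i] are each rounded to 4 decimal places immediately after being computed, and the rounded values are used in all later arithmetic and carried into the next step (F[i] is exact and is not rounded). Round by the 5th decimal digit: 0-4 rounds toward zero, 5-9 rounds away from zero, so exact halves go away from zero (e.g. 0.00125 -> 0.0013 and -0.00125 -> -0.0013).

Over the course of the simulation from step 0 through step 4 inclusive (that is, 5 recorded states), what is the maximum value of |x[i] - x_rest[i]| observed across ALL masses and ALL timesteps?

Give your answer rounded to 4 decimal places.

Answer: 3.0626

Derivation:
Step 0: x=[5.0000 14.0000] v=[0.0000 2.0000]
Step 1: x=[6.0000 14.2500] v=[2.0000 0.5000]
Step 2: x=[7.5625 13.9375] v=[3.1250 -0.6250]
Step 3: x=[8.8282 13.5313] v=[2.5313 -0.8125]
Step 4: x=[9.0626 13.4493] v=[0.4688 -0.1641]
Max displacement = 3.0626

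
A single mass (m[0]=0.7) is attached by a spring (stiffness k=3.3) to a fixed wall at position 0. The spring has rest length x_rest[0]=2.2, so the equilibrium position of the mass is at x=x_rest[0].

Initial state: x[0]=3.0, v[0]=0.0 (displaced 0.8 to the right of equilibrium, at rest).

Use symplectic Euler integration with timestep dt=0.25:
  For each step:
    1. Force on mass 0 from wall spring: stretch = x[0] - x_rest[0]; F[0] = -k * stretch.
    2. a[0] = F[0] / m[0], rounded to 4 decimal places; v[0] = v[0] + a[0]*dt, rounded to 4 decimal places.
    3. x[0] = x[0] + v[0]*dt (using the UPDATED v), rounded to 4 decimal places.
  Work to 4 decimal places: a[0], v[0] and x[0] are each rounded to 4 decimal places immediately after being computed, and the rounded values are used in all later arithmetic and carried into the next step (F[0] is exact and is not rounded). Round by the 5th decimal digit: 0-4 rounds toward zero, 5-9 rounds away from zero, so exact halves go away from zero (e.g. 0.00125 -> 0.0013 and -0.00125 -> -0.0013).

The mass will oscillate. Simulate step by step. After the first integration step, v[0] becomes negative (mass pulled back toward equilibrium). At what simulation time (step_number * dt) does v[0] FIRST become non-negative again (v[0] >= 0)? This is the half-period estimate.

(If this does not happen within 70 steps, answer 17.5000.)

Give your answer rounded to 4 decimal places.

Step 0: x=[3.0000] v=[0.0000]
Step 1: x=[2.7643] v=[-0.9429]
Step 2: x=[2.3623] v=[-1.6080]
Step 3: x=[1.9125] v=[-1.7993]
Step 4: x=[1.5474] v=[-1.4605]
Step 5: x=[1.3746] v=[-0.6914]
Step 6: x=[1.4450] v=[0.2814]
First v>=0 after going negative at step 6, time=1.5000

Answer: 1.5000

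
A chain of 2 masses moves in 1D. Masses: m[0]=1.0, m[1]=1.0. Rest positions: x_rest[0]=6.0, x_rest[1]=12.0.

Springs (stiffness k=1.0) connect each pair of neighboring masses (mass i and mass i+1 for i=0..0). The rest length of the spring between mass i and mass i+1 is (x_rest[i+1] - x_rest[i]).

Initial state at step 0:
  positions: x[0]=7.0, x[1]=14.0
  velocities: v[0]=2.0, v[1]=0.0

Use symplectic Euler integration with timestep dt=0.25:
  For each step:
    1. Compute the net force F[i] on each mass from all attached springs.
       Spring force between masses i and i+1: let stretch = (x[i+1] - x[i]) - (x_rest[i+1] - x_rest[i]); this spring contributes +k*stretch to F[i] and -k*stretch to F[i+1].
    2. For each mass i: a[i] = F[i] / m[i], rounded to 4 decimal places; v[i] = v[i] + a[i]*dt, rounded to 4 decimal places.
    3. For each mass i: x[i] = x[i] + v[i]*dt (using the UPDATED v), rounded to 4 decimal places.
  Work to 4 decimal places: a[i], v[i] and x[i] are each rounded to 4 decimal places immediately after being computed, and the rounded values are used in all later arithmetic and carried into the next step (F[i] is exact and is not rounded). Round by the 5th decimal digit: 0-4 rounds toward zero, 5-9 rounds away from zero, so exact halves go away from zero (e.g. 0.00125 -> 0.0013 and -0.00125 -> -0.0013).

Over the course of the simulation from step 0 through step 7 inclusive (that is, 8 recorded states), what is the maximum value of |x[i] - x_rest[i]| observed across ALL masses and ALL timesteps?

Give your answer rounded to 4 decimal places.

Step 0: x=[7.0000 14.0000] v=[2.0000 0.0000]
Step 1: x=[7.5625 13.9375] v=[2.2500 -0.2500]
Step 2: x=[8.1485 13.8516] v=[2.3438 -0.3438]
Step 3: x=[8.7159 13.7842] v=[2.2696 -0.2696]
Step 4: x=[9.2251 13.7750] v=[2.0367 -0.0367]
Step 5: x=[9.6437 13.8565] v=[1.6742 0.3258]
Step 6: x=[9.9506 14.0497] v=[1.2274 0.7726]
Step 7: x=[10.1387 14.3617] v=[0.7522 1.2478]
Max displacement = 4.1387

Answer: 4.1387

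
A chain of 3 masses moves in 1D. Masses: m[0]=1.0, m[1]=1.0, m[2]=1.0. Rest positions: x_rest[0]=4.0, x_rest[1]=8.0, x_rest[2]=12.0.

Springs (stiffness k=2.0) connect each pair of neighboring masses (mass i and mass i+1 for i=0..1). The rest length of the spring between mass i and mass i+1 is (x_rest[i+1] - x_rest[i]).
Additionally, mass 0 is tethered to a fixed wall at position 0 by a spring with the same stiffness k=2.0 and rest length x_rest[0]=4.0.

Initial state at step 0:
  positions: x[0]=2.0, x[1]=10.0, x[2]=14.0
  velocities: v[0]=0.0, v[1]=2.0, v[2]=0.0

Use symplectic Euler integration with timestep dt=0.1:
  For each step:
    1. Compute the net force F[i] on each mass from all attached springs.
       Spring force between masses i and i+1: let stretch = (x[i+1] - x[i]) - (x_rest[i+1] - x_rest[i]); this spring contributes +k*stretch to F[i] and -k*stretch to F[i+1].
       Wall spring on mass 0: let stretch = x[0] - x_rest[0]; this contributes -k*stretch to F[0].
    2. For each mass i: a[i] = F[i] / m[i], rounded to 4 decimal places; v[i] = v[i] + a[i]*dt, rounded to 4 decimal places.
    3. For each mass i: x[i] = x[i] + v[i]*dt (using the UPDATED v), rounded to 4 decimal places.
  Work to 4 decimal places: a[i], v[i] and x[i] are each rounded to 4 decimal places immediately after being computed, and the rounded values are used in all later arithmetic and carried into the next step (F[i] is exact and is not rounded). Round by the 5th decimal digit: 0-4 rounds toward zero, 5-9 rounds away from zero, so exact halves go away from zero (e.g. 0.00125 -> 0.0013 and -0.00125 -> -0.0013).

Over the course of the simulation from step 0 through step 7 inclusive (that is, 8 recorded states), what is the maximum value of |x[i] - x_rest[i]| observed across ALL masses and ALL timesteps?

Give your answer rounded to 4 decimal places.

Answer: 2.1576

Derivation:
Step 0: x=[2.0000 10.0000 14.0000] v=[0.0000 2.0000 0.0000]
Step 1: x=[2.1200 10.1200 14.0000] v=[1.2000 1.2000 0.0000]
Step 2: x=[2.3576 10.1576 14.0024] v=[2.3760 0.3760 0.0240]
Step 3: x=[2.7041 10.1161 14.0079] v=[3.4645 -0.4150 0.0550]
Step 4: x=[3.1447 10.0042 14.0156] v=[4.4061 -1.1190 0.0766]
Step 5: x=[3.6596 9.8353 14.0230] v=[5.1491 -1.6886 0.0743]
Step 6: x=[4.2248 9.6267 14.0267] v=[5.6523 -2.0862 0.0368]
Step 7: x=[4.8136 9.3980 14.0224] v=[5.8877 -2.2866 -0.0432]
Max displacement = 2.1576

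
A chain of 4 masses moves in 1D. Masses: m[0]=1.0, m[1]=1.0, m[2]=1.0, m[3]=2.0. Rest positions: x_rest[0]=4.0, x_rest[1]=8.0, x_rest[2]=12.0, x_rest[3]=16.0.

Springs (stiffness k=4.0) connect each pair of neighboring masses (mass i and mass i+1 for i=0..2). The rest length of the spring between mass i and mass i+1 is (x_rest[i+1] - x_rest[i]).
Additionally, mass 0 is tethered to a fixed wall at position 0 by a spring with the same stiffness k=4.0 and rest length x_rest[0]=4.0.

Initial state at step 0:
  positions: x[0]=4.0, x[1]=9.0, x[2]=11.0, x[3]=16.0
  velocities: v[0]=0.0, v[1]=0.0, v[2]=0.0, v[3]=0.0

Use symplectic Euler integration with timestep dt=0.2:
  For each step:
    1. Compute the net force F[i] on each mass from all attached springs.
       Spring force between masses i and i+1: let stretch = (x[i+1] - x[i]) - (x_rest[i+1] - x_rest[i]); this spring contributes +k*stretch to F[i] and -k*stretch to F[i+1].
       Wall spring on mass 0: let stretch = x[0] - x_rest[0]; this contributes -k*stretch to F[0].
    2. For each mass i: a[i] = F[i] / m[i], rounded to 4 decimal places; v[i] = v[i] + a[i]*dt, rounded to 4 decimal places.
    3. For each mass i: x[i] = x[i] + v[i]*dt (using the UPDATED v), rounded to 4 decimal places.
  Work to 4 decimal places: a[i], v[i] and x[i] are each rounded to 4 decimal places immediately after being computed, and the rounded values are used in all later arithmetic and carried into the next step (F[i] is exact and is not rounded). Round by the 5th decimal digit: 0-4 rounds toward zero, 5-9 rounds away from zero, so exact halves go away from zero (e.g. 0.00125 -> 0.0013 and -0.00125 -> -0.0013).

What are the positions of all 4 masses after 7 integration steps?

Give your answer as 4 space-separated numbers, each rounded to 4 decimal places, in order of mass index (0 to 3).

Answer: 3.1602 8.5142 11.3769 16.1605

Derivation:
Step 0: x=[4.0000 9.0000 11.0000 16.0000] v=[0.0000 0.0000 0.0000 0.0000]
Step 1: x=[4.1600 8.5200 11.4800 15.9200] v=[0.8000 -2.4000 2.4000 -0.4000]
Step 2: x=[4.3520 7.8160 12.1968 15.8048] v=[0.9600 -3.5200 3.5840 -0.5760]
Step 3: x=[4.4019 7.2587 12.7900 15.7210] v=[0.2496 -2.7866 2.9658 -0.4192]
Step 4: x=[4.2046 7.1293 12.9671 15.7227] v=[-0.9865 -0.6470 0.8856 0.0084]
Step 5: x=[3.8025 7.4660 12.6511 15.8239] v=[-2.0104 1.6835 -1.5802 0.5062]
Step 6: x=[3.3782 8.0462 12.0131 15.9913] v=[-2.1216 2.9008 -3.1900 0.8371]
Step 7: x=[3.1602 8.5142 11.3769 16.1605] v=[-1.0898 2.3399 -3.1810 0.8458]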